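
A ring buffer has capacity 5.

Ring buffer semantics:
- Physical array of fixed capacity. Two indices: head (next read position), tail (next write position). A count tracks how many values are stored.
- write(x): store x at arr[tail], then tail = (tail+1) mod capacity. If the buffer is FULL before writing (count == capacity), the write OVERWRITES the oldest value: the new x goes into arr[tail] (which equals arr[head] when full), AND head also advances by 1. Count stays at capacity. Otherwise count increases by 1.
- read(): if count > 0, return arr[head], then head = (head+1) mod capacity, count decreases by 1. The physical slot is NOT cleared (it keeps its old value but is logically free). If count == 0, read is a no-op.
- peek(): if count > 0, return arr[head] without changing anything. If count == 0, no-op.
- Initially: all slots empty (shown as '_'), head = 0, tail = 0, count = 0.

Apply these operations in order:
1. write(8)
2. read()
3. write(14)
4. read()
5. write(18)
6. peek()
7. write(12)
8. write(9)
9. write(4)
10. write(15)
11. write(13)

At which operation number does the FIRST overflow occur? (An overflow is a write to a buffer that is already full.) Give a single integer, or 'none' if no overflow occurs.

Answer: 11

Derivation:
After op 1 (write(8)): arr=[8 _ _ _ _] head=0 tail=1 count=1
After op 2 (read()): arr=[8 _ _ _ _] head=1 tail=1 count=0
After op 3 (write(14)): arr=[8 14 _ _ _] head=1 tail=2 count=1
After op 4 (read()): arr=[8 14 _ _ _] head=2 tail=2 count=0
After op 5 (write(18)): arr=[8 14 18 _ _] head=2 tail=3 count=1
After op 6 (peek()): arr=[8 14 18 _ _] head=2 tail=3 count=1
After op 7 (write(12)): arr=[8 14 18 12 _] head=2 tail=4 count=2
After op 8 (write(9)): arr=[8 14 18 12 9] head=2 tail=0 count=3
After op 9 (write(4)): arr=[4 14 18 12 9] head=2 tail=1 count=4
After op 10 (write(15)): arr=[4 15 18 12 9] head=2 tail=2 count=5
After op 11 (write(13)): arr=[4 15 13 12 9] head=3 tail=3 count=5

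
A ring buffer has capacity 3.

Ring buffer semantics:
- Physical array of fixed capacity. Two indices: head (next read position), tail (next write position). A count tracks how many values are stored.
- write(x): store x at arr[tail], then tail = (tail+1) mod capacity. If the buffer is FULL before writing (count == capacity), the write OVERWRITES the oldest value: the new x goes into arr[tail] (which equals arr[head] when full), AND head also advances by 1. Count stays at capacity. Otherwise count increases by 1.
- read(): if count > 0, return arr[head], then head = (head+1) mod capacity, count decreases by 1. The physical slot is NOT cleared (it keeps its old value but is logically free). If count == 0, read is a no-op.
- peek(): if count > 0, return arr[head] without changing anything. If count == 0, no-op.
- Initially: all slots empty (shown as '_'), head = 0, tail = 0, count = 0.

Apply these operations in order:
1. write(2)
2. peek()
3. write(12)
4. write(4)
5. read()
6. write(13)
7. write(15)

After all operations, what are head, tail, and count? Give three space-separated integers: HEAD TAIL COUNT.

After op 1 (write(2)): arr=[2 _ _] head=0 tail=1 count=1
After op 2 (peek()): arr=[2 _ _] head=0 tail=1 count=1
After op 3 (write(12)): arr=[2 12 _] head=0 tail=2 count=2
After op 4 (write(4)): arr=[2 12 4] head=0 tail=0 count=3
After op 5 (read()): arr=[2 12 4] head=1 tail=0 count=2
After op 6 (write(13)): arr=[13 12 4] head=1 tail=1 count=3
After op 7 (write(15)): arr=[13 15 4] head=2 tail=2 count=3

Answer: 2 2 3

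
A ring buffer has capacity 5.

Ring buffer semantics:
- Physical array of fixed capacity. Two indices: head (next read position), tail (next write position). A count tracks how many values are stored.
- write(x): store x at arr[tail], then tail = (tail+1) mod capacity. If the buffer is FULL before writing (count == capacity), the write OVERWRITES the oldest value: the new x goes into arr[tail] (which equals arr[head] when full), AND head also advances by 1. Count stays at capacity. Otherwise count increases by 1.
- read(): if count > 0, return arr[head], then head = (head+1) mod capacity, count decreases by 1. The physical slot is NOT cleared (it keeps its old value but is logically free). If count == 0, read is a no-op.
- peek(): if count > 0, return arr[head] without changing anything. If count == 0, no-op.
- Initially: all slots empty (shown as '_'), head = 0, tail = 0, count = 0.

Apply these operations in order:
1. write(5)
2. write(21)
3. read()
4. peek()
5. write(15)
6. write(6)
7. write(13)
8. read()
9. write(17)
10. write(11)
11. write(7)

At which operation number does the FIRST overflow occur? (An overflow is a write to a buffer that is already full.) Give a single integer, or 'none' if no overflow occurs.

Answer: 11

Derivation:
After op 1 (write(5)): arr=[5 _ _ _ _] head=0 tail=1 count=1
After op 2 (write(21)): arr=[5 21 _ _ _] head=0 tail=2 count=2
After op 3 (read()): arr=[5 21 _ _ _] head=1 tail=2 count=1
After op 4 (peek()): arr=[5 21 _ _ _] head=1 tail=2 count=1
After op 5 (write(15)): arr=[5 21 15 _ _] head=1 tail=3 count=2
After op 6 (write(6)): arr=[5 21 15 6 _] head=1 tail=4 count=3
After op 7 (write(13)): arr=[5 21 15 6 13] head=1 tail=0 count=4
After op 8 (read()): arr=[5 21 15 6 13] head=2 tail=0 count=3
After op 9 (write(17)): arr=[17 21 15 6 13] head=2 tail=1 count=4
After op 10 (write(11)): arr=[17 11 15 6 13] head=2 tail=2 count=5
After op 11 (write(7)): arr=[17 11 7 6 13] head=3 tail=3 count=5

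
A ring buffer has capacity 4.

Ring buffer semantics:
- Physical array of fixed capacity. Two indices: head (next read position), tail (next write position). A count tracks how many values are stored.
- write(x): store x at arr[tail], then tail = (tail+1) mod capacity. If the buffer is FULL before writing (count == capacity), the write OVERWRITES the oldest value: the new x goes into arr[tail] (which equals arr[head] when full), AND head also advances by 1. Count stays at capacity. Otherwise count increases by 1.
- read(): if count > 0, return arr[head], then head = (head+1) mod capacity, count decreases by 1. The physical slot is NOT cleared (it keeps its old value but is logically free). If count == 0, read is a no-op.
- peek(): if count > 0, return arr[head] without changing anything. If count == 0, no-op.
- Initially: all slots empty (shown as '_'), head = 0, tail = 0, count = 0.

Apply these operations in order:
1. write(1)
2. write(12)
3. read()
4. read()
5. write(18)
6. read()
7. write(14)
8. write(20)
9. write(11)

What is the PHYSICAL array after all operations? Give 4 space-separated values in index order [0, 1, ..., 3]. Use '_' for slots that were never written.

Answer: 20 11 18 14

Derivation:
After op 1 (write(1)): arr=[1 _ _ _] head=0 tail=1 count=1
After op 2 (write(12)): arr=[1 12 _ _] head=0 tail=2 count=2
After op 3 (read()): arr=[1 12 _ _] head=1 tail=2 count=1
After op 4 (read()): arr=[1 12 _ _] head=2 tail=2 count=0
After op 5 (write(18)): arr=[1 12 18 _] head=2 tail=3 count=1
After op 6 (read()): arr=[1 12 18 _] head=3 tail=3 count=0
After op 7 (write(14)): arr=[1 12 18 14] head=3 tail=0 count=1
After op 8 (write(20)): arr=[20 12 18 14] head=3 tail=1 count=2
After op 9 (write(11)): arr=[20 11 18 14] head=3 tail=2 count=3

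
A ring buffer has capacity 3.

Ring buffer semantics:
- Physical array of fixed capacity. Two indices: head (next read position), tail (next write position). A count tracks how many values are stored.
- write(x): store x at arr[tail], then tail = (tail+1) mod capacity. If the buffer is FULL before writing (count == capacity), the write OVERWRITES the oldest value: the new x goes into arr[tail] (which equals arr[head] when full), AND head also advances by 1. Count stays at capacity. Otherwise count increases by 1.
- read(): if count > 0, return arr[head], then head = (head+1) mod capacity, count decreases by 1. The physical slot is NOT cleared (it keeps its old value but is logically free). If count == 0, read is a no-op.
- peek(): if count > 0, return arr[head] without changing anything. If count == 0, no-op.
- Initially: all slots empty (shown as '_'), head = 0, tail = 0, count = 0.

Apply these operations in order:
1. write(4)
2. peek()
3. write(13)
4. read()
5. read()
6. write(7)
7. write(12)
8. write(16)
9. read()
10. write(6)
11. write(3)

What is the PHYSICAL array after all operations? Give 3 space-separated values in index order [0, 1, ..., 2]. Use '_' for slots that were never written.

Answer: 3 16 6

Derivation:
After op 1 (write(4)): arr=[4 _ _] head=0 tail=1 count=1
After op 2 (peek()): arr=[4 _ _] head=0 tail=1 count=1
After op 3 (write(13)): arr=[4 13 _] head=0 tail=2 count=2
After op 4 (read()): arr=[4 13 _] head=1 tail=2 count=1
After op 5 (read()): arr=[4 13 _] head=2 tail=2 count=0
After op 6 (write(7)): arr=[4 13 7] head=2 tail=0 count=1
After op 7 (write(12)): arr=[12 13 7] head=2 tail=1 count=2
After op 8 (write(16)): arr=[12 16 7] head=2 tail=2 count=3
After op 9 (read()): arr=[12 16 7] head=0 tail=2 count=2
After op 10 (write(6)): arr=[12 16 6] head=0 tail=0 count=3
After op 11 (write(3)): arr=[3 16 6] head=1 tail=1 count=3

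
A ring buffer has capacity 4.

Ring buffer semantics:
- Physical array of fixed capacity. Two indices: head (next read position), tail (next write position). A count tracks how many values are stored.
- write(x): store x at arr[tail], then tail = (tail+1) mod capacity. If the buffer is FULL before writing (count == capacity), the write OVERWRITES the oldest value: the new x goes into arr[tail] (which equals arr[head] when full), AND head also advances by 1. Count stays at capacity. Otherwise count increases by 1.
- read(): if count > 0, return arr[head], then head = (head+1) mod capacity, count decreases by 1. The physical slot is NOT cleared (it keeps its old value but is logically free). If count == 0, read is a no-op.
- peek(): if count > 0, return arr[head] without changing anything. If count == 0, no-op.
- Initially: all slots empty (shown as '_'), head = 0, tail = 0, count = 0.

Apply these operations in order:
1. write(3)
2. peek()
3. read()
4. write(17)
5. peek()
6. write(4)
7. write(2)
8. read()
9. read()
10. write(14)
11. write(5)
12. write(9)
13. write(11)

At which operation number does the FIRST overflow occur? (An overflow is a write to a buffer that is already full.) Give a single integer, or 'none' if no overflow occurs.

After op 1 (write(3)): arr=[3 _ _ _] head=0 tail=1 count=1
After op 2 (peek()): arr=[3 _ _ _] head=0 tail=1 count=1
After op 3 (read()): arr=[3 _ _ _] head=1 tail=1 count=0
After op 4 (write(17)): arr=[3 17 _ _] head=1 tail=2 count=1
After op 5 (peek()): arr=[3 17 _ _] head=1 tail=2 count=1
After op 6 (write(4)): arr=[3 17 4 _] head=1 tail=3 count=2
After op 7 (write(2)): arr=[3 17 4 2] head=1 tail=0 count=3
After op 8 (read()): arr=[3 17 4 2] head=2 tail=0 count=2
After op 9 (read()): arr=[3 17 4 2] head=3 tail=0 count=1
After op 10 (write(14)): arr=[14 17 4 2] head=3 tail=1 count=2
After op 11 (write(5)): arr=[14 5 4 2] head=3 tail=2 count=3
After op 12 (write(9)): arr=[14 5 9 2] head=3 tail=3 count=4
After op 13 (write(11)): arr=[14 5 9 11] head=0 tail=0 count=4

Answer: 13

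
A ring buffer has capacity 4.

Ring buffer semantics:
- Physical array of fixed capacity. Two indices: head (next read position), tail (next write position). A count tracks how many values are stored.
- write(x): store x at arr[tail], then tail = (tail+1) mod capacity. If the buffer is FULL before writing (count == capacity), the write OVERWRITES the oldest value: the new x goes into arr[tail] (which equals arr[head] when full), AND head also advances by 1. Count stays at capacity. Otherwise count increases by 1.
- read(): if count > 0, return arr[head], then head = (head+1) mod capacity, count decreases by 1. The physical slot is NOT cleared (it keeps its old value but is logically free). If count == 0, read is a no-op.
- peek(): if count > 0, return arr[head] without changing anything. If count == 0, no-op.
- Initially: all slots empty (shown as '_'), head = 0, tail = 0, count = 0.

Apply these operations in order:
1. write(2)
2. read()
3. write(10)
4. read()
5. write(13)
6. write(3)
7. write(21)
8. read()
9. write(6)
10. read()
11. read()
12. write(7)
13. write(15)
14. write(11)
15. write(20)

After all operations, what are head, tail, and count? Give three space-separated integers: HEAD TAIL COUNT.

Answer: 2 2 4

Derivation:
After op 1 (write(2)): arr=[2 _ _ _] head=0 tail=1 count=1
After op 2 (read()): arr=[2 _ _ _] head=1 tail=1 count=0
After op 3 (write(10)): arr=[2 10 _ _] head=1 tail=2 count=1
After op 4 (read()): arr=[2 10 _ _] head=2 tail=2 count=0
After op 5 (write(13)): arr=[2 10 13 _] head=2 tail=3 count=1
After op 6 (write(3)): arr=[2 10 13 3] head=2 tail=0 count=2
After op 7 (write(21)): arr=[21 10 13 3] head=2 tail=1 count=3
After op 8 (read()): arr=[21 10 13 3] head=3 tail=1 count=2
After op 9 (write(6)): arr=[21 6 13 3] head=3 tail=2 count=3
After op 10 (read()): arr=[21 6 13 3] head=0 tail=2 count=2
After op 11 (read()): arr=[21 6 13 3] head=1 tail=2 count=1
After op 12 (write(7)): arr=[21 6 7 3] head=1 tail=3 count=2
After op 13 (write(15)): arr=[21 6 7 15] head=1 tail=0 count=3
After op 14 (write(11)): arr=[11 6 7 15] head=1 tail=1 count=4
After op 15 (write(20)): arr=[11 20 7 15] head=2 tail=2 count=4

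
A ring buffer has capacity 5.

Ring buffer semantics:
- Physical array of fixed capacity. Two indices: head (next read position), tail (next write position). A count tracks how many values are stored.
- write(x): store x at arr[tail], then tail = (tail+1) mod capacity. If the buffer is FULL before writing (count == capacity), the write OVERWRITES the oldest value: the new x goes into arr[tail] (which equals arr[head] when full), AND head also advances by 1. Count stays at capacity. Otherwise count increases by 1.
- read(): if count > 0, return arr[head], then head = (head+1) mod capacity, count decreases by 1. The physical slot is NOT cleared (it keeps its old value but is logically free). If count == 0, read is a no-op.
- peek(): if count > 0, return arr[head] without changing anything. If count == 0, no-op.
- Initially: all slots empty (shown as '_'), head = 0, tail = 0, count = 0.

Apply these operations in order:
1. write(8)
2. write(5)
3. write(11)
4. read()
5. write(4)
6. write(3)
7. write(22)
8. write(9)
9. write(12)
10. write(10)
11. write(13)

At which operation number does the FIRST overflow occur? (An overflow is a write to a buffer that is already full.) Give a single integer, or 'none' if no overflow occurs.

Answer: 8

Derivation:
After op 1 (write(8)): arr=[8 _ _ _ _] head=0 tail=1 count=1
After op 2 (write(5)): arr=[8 5 _ _ _] head=0 tail=2 count=2
After op 3 (write(11)): arr=[8 5 11 _ _] head=0 tail=3 count=3
After op 4 (read()): arr=[8 5 11 _ _] head=1 tail=3 count=2
After op 5 (write(4)): arr=[8 5 11 4 _] head=1 tail=4 count=3
After op 6 (write(3)): arr=[8 5 11 4 3] head=1 tail=0 count=4
After op 7 (write(22)): arr=[22 5 11 4 3] head=1 tail=1 count=5
After op 8 (write(9)): arr=[22 9 11 4 3] head=2 tail=2 count=5
After op 9 (write(12)): arr=[22 9 12 4 3] head=3 tail=3 count=5
After op 10 (write(10)): arr=[22 9 12 10 3] head=4 tail=4 count=5
After op 11 (write(13)): arr=[22 9 12 10 13] head=0 tail=0 count=5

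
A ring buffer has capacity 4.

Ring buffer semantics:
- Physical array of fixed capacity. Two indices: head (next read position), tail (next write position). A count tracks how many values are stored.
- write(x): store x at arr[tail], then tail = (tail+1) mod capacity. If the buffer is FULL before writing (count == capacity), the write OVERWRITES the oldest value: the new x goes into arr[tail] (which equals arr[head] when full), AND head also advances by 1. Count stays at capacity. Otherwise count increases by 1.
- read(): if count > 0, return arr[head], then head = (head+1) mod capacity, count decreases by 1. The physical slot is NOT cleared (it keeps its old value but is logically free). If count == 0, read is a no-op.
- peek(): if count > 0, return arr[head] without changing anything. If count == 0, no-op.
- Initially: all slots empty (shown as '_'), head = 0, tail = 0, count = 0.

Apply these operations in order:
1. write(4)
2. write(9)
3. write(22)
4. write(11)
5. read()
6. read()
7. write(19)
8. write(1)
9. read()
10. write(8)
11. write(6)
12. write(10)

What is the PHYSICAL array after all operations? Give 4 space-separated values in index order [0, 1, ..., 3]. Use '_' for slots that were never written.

Answer: 10 1 8 6

Derivation:
After op 1 (write(4)): arr=[4 _ _ _] head=0 tail=1 count=1
After op 2 (write(9)): arr=[4 9 _ _] head=0 tail=2 count=2
After op 3 (write(22)): arr=[4 9 22 _] head=0 tail=3 count=3
After op 4 (write(11)): arr=[4 9 22 11] head=0 tail=0 count=4
After op 5 (read()): arr=[4 9 22 11] head=1 tail=0 count=3
After op 6 (read()): arr=[4 9 22 11] head=2 tail=0 count=2
After op 7 (write(19)): arr=[19 9 22 11] head=2 tail=1 count=3
After op 8 (write(1)): arr=[19 1 22 11] head=2 tail=2 count=4
After op 9 (read()): arr=[19 1 22 11] head=3 tail=2 count=3
After op 10 (write(8)): arr=[19 1 8 11] head=3 tail=3 count=4
After op 11 (write(6)): arr=[19 1 8 6] head=0 tail=0 count=4
After op 12 (write(10)): arr=[10 1 8 6] head=1 tail=1 count=4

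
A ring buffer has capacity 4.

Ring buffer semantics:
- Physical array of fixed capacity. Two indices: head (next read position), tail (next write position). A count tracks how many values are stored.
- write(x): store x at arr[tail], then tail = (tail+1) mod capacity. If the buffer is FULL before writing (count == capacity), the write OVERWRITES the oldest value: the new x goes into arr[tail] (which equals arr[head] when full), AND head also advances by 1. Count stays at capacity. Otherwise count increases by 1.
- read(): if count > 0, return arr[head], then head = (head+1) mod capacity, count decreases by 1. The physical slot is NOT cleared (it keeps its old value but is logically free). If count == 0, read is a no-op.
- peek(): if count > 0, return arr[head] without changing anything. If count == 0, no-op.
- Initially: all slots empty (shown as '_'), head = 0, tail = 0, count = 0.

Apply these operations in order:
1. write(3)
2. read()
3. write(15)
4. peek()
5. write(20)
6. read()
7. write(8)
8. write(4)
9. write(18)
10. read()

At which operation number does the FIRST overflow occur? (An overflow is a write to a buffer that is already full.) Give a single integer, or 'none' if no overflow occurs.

After op 1 (write(3)): arr=[3 _ _ _] head=0 tail=1 count=1
After op 2 (read()): arr=[3 _ _ _] head=1 tail=1 count=0
After op 3 (write(15)): arr=[3 15 _ _] head=1 tail=2 count=1
After op 4 (peek()): arr=[3 15 _ _] head=1 tail=2 count=1
After op 5 (write(20)): arr=[3 15 20 _] head=1 tail=3 count=2
After op 6 (read()): arr=[3 15 20 _] head=2 tail=3 count=1
After op 7 (write(8)): arr=[3 15 20 8] head=2 tail=0 count=2
After op 8 (write(4)): arr=[4 15 20 8] head=2 tail=1 count=3
After op 9 (write(18)): arr=[4 18 20 8] head=2 tail=2 count=4
After op 10 (read()): arr=[4 18 20 8] head=3 tail=2 count=3

Answer: none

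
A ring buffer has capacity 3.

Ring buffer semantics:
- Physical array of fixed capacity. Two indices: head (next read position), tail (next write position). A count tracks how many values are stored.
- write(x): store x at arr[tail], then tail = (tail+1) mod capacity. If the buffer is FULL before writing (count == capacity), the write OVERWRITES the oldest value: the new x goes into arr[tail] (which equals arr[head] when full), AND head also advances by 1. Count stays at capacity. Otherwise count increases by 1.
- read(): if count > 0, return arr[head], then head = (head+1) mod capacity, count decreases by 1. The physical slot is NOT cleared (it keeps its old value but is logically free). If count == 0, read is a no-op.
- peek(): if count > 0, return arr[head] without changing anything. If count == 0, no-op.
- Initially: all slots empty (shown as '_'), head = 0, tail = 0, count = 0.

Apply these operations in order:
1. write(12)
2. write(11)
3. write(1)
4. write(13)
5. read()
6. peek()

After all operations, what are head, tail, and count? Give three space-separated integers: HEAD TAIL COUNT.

Answer: 2 1 2

Derivation:
After op 1 (write(12)): arr=[12 _ _] head=0 tail=1 count=1
After op 2 (write(11)): arr=[12 11 _] head=0 tail=2 count=2
After op 3 (write(1)): arr=[12 11 1] head=0 tail=0 count=3
After op 4 (write(13)): arr=[13 11 1] head=1 tail=1 count=3
After op 5 (read()): arr=[13 11 1] head=2 tail=1 count=2
After op 6 (peek()): arr=[13 11 1] head=2 tail=1 count=2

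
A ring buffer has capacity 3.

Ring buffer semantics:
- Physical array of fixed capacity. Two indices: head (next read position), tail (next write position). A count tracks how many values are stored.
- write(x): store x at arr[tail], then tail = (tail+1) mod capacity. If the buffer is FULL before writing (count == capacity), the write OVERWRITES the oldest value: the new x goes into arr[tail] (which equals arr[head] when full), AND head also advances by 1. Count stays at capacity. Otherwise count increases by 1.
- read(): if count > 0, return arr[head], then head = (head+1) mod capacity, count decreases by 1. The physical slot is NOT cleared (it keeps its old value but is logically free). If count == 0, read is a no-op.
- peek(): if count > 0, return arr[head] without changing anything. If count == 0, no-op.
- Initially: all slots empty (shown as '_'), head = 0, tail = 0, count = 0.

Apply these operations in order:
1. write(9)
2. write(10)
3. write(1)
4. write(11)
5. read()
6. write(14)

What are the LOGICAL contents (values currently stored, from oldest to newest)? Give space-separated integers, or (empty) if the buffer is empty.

After op 1 (write(9)): arr=[9 _ _] head=0 tail=1 count=1
After op 2 (write(10)): arr=[9 10 _] head=0 tail=2 count=2
After op 3 (write(1)): arr=[9 10 1] head=0 tail=0 count=3
After op 4 (write(11)): arr=[11 10 1] head=1 tail=1 count=3
After op 5 (read()): arr=[11 10 1] head=2 tail=1 count=2
After op 6 (write(14)): arr=[11 14 1] head=2 tail=2 count=3

Answer: 1 11 14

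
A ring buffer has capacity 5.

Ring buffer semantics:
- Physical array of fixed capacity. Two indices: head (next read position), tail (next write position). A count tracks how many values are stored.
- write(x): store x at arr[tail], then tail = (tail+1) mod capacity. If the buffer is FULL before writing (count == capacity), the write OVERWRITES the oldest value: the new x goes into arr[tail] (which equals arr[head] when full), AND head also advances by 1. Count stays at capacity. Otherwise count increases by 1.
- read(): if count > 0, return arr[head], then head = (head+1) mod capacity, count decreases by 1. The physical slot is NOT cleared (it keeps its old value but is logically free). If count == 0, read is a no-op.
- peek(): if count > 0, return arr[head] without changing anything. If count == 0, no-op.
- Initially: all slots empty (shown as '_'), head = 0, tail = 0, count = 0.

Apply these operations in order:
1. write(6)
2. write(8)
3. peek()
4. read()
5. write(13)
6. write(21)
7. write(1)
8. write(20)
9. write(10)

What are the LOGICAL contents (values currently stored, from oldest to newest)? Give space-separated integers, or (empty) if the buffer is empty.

Answer: 13 21 1 20 10

Derivation:
After op 1 (write(6)): arr=[6 _ _ _ _] head=0 tail=1 count=1
After op 2 (write(8)): arr=[6 8 _ _ _] head=0 tail=2 count=2
After op 3 (peek()): arr=[6 8 _ _ _] head=0 tail=2 count=2
After op 4 (read()): arr=[6 8 _ _ _] head=1 tail=2 count=1
After op 5 (write(13)): arr=[6 8 13 _ _] head=1 tail=3 count=2
After op 6 (write(21)): arr=[6 8 13 21 _] head=1 tail=4 count=3
After op 7 (write(1)): arr=[6 8 13 21 1] head=1 tail=0 count=4
After op 8 (write(20)): arr=[20 8 13 21 1] head=1 tail=1 count=5
After op 9 (write(10)): arr=[20 10 13 21 1] head=2 tail=2 count=5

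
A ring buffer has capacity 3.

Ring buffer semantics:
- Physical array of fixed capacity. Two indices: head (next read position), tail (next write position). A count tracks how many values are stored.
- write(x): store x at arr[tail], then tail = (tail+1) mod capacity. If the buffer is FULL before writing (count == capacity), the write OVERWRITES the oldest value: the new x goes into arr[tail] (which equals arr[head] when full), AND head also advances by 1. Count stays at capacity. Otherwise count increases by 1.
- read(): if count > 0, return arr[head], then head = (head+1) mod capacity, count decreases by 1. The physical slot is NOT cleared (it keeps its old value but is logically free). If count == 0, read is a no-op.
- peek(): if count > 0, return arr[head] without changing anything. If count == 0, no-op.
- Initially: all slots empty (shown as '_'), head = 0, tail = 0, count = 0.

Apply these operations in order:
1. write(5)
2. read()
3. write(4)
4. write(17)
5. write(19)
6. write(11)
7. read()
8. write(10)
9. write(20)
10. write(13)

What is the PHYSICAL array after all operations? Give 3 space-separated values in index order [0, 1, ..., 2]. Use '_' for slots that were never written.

After op 1 (write(5)): arr=[5 _ _] head=0 tail=1 count=1
After op 2 (read()): arr=[5 _ _] head=1 tail=1 count=0
After op 3 (write(4)): arr=[5 4 _] head=1 tail=2 count=1
After op 4 (write(17)): arr=[5 4 17] head=1 tail=0 count=2
After op 5 (write(19)): arr=[19 4 17] head=1 tail=1 count=3
After op 6 (write(11)): arr=[19 11 17] head=2 tail=2 count=3
After op 7 (read()): arr=[19 11 17] head=0 tail=2 count=2
After op 8 (write(10)): arr=[19 11 10] head=0 tail=0 count=3
After op 9 (write(20)): arr=[20 11 10] head=1 tail=1 count=3
After op 10 (write(13)): arr=[20 13 10] head=2 tail=2 count=3

Answer: 20 13 10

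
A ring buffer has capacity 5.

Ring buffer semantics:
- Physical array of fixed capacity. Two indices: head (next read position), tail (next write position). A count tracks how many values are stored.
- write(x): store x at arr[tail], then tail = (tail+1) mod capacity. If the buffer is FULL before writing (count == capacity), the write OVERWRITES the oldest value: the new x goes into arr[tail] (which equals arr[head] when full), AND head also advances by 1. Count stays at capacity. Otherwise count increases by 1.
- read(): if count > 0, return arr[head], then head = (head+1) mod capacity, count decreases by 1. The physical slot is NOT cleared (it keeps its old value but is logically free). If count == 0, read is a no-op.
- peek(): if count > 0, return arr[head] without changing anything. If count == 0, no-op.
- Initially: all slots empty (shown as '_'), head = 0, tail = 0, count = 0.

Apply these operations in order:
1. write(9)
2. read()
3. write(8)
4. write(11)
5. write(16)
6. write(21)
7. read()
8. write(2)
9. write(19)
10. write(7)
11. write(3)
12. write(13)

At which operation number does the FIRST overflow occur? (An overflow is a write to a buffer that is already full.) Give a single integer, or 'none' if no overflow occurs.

Answer: 10

Derivation:
After op 1 (write(9)): arr=[9 _ _ _ _] head=0 tail=1 count=1
After op 2 (read()): arr=[9 _ _ _ _] head=1 tail=1 count=0
After op 3 (write(8)): arr=[9 8 _ _ _] head=1 tail=2 count=1
After op 4 (write(11)): arr=[9 8 11 _ _] head=1 tail=3 count=2
After op 5 (write(16)): arr=[9 8 11 16 _] head=1 tail=4 count=3
After op 6 (write(21)): arr=[9 8 11 16 21] head=1 tail=0 count=4
After op 7 (read()): arr=[9 8 11 16 21] head=2 tail=0 count=3
After op 8 (write(2)): arr=[2 8 11 16 21] head=2 tail=1 count=4
After op 9 (write(19)): arr=[2 19 11 16 21] head=2 tail=2 count=5
After op 10 (write(7)): arr=[2 19 7 16 21] head=3 tail=3 count=5
After op 11 (write(3)): arr=[2 19 7 3 21] head=4 tail=4 count=5
After op 12 (write(13)): arr=[2 19 7 3 13] head=0 tail=0 count=5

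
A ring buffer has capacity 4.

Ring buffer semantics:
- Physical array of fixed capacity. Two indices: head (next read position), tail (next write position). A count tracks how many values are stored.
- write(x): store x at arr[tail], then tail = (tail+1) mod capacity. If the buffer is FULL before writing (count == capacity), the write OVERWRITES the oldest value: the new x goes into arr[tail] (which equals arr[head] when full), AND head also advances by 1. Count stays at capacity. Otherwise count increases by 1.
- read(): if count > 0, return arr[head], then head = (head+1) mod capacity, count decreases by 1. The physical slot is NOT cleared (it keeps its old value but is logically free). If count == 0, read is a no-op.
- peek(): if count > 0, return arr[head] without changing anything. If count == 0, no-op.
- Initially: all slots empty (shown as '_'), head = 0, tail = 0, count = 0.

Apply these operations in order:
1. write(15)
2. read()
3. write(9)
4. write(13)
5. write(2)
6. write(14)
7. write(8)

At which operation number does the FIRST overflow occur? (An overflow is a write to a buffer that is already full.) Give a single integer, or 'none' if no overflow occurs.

Answer: 7

Derivation:
After op 1 (write(15)): arr=[15 _ _ _] head=0 tail=1 count=1
After op 2 (read()): arr=[15 _ _ _] head=1 tail=1 count=0
After op 3 (write(9)): arr=[15 9 _ _] head=1 tail=2 count=1
After op 4 (write(13)): arr=[15 9 13 _] head=1 tail=3 count=2
After op 5 (write(2)): arr=[15 9 13 2] head=1 tail=0 count=3
After op 6 (write(14)): arr=[14 9 13 2] head=1 tail=1 count=4
After op 7 (write(8)): arr=[14 8 13 2] head=2 tail=2 count=4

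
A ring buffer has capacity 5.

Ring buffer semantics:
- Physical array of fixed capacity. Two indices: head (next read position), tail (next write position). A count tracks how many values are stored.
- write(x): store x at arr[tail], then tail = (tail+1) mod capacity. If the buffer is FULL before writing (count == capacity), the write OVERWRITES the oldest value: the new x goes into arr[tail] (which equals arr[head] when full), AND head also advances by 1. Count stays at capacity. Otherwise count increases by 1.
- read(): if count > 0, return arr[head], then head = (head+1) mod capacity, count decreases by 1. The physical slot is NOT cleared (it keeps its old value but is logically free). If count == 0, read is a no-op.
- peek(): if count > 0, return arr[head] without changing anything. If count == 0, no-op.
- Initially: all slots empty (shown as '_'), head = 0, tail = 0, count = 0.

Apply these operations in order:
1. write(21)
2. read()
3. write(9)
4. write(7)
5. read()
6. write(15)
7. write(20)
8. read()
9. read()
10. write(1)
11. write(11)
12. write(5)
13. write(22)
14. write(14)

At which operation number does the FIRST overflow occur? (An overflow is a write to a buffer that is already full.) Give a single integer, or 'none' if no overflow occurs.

Answer: 14

Derivation:
After op 1 (write(21)): arr=[21 _ _ _ _] head=0 tail=1 count=1
After op 2 (read()): arr=[21 _ _ _ _] head=1 tail=1 count=0
After op 3 (write(9)): arr=[21 9 _ _ _] head=1 tail=2 count=1
After op 4 (write(7)): arr=[21 9 7 _ _] head=1 tail=3 count=2
After op 5 (read()): arr=[21 9 7 _ _] head=2 tail=3 count=1
After op 6 (write(15)): arr=[21 9 7 15 _] head=2 tail=4 count=2
After op 7 (write(20)): arr=[21 9 7 15 20] head=2 tail=0 count=3
After op 8 (read()): arr=[21 9 7 15 20] head=3 tail=0 count=2
After op 9 (read()): arr=[21 9 7 15 20] head=4 tail=0 count=1
After op 10 (write(1)): arr=[1 9 7 15 20] head=4 tail=1 count=2
After op 11 (write(11)): arr=[1 11 7 15 20] head=4 tail=2 count=3
After op 12 (write(5)): arr=[1 11 5 15 20] head=4 tail=3 count=4
After op 13 (write(22)): arr=[1 11 5 22 20] head=4 tail=4 count=5
After op 14 (write(14)): arr=[1 11 5 22 14] head=0 tail=0 count=5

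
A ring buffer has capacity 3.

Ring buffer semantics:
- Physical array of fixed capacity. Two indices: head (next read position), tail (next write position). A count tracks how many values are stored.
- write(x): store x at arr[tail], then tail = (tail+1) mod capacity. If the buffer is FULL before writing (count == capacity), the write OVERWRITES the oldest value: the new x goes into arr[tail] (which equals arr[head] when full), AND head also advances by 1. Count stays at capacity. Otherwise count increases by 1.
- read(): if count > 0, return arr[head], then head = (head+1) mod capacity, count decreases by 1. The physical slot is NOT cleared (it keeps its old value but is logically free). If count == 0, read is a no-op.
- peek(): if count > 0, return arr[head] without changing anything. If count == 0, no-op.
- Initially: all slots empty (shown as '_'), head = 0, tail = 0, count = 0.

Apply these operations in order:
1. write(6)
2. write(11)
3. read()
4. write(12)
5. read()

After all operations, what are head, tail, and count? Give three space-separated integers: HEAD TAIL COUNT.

After op 1 (write(6)): arr=[6 _ _] head=0 tail=1 count=1
After op 2 (write(11)): arr=[6 11 _] head=0 tail=2 count=2
After op 3 (read()): arr=[6 11 _] head=1 tail=2 count=1
After op 4 (write(12)): arr=[6 11 12] head=1 tail=0 count=2
After op 5 (read()): arr=[6 11 12] head=2 tail=0 count=1

Answer: 2 0 1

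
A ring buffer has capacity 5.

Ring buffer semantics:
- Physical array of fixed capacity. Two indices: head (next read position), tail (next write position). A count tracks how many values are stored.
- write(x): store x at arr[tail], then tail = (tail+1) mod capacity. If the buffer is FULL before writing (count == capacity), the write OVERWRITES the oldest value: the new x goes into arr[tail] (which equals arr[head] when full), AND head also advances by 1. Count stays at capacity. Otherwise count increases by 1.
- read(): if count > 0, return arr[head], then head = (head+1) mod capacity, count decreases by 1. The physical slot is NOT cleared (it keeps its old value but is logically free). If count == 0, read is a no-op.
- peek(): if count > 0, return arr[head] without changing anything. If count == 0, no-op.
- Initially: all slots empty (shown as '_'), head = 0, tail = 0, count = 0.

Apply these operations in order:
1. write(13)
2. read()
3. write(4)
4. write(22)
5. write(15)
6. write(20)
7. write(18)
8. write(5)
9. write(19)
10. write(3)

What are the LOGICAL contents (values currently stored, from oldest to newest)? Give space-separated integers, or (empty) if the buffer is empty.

Answer: 20 18 5 19 3

Derivation:
After op 1 (write(13)): arr=[13 _ _ _ _] head=0 tail=1 count=1
After op 2 (read()): arr=[13 _ _ _ _] head=1 tail=1 count=0
After op 3 (write(4)): arr=[13 4 _ _ _] head=1 tail=2 count=1
After op 4 (write(22)): arr=[13 4 22 _ _] head=1 tail=3 count=2
After op 5 (write(15)): arr=[13 4 22 15 _] head=1 tail=4 count=3
After op 6 (write(20)): arr=[13 4 22 15 20] head=1 tail=0 count=4
After op 7 (write(18)): arr=[18 4 22 15 20] head=1 tail=1 count=5
After op 8 (write(5)): arr=[18 5 22 15 20] head=2 tail=2 count=5
After op 9 (write(19)): arr=[18 5 19 15 20] head=3 tail=3 count=5
After op 10 (write(3)): arr=[18 5 19 3 20] head=4 tail=4 count=5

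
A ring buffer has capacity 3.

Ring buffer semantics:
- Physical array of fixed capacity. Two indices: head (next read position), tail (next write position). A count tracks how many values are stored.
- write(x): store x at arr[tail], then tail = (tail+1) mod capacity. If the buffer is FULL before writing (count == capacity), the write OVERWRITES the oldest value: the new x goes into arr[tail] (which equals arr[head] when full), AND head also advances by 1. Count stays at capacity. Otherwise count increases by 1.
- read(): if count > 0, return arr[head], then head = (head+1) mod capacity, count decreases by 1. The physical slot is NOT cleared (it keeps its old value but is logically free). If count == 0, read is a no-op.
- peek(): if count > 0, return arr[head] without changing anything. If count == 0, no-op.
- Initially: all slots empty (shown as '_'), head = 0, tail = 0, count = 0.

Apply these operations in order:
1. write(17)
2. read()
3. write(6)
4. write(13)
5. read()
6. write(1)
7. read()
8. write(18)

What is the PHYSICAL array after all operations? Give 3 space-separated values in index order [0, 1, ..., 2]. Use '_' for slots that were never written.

Answer: 1 18 13

Derivation:
After op 1 (write(17)): arr=[17 _ _] head=0 tail=1 count=1
After op 2 (read()): arr=[17 _ _] head=1 tail=1 count=0
After op 3 (write(6)): arr=[17 6 _] head=1 tail=2 count=1
After op 4 (write(13)): arr=[17 6 13] head=1 tail=0 count=2
After op 5 (read()): arr=[17 6 13] head=2 tail=0 count=1
After op 6 (write(1)): arr=[1 6 13] head=2 tail=1 count=2
After op 7 (read()): arr=[1 6 13] head=0 tail=1 count=1
After op 8 (write(18)): arr=[1 18 13] head=0 tail=2 count=2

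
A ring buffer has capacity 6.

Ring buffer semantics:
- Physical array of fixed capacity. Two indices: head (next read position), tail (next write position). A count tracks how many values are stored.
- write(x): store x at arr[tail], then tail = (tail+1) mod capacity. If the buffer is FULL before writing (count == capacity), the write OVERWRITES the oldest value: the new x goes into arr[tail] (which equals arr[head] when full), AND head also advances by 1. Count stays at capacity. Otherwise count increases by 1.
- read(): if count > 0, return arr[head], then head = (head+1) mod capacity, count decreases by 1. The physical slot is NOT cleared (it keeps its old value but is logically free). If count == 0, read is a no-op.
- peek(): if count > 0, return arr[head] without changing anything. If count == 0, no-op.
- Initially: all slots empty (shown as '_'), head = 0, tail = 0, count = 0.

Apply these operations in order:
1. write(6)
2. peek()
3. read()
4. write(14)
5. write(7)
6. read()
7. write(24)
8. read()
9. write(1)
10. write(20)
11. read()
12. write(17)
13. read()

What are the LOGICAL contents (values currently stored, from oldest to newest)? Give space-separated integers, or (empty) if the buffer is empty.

Answer: 20 17

Derivation:
After op 1 (write(6)): arr=[6 _ _ _ _ _] head=0 tail=1 count=1
After op 2 (peek()): arr=[6 _ _ _ _ _] head=0 tail=1 count=1
After op 3 (read()): arr=[6 _ _ _ _ _] head=1 tail=1 count=0
After op 4 (write(14)): arr=[6 14 _ _ _ _] head=1 tail=2 count=1
After op 5 (write(7)): arr=[6 14 7 _ _ _] head=1 tail=3 count=2
After op 6 (read()): arr=[6 14 7 _ _ _] head=2 tail=3 count=1
After op 7 (write(24)): arr=[6 14 7 24 _ _] head=2 tail=4 count=2
After op 8 (read()): arr=[6 14 7 24 _ _] head=3 tail=4 count=1
After op 9 (write(1)): arr=[6 14 7 24 1 _] head=3 tail=5 count=2
After op 10 (write(20)): arr=[6 14 7 24 1 20] head=3 tail=0 count=3
After op 11 (read()): arr=[6 14 7 24 1 20] head=4 tail=0 count=2
After op 12 (write(17)): arr=[17 14 7 24 1 20] head=4 tail=1 count=3
After op 13 (read()): arr=[17 14 7 24 1 20] head=5 tail=1 count=2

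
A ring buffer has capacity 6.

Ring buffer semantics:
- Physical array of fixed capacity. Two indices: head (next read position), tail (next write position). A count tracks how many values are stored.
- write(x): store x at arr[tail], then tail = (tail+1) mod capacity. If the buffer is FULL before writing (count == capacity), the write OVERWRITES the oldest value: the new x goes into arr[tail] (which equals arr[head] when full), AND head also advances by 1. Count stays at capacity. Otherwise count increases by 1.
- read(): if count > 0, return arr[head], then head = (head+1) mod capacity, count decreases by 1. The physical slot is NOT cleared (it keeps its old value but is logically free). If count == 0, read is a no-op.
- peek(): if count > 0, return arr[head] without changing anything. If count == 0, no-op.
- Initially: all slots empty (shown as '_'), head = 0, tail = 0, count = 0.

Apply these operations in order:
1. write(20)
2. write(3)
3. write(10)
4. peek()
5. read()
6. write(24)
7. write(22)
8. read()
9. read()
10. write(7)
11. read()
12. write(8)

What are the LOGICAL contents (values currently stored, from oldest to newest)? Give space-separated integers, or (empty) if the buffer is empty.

After op 1 (write(20)): arr=[20 _ _ _ _ _] head=0 tail=1 count=1
After op 2 (write(3)): arr=[20 3 _ _ _ _] head=0 tail=2 count=2
After op 3 (write(10)): arr=[20 3 10 _ _ _] head=0 tail=3 count=3
After op 4 (peek()): arr=[20 3 10 _ _ _] head=0 tail=3 count=3
After op 5 (read()): arr=[20 3 10 _ _ _] head=1 tail=3 count=2
After op 6 (write(24)): arr=[20 3 10 24 _ _] head=1 tail=4 count=3
After op 7 (write(22)): arr=[20 3 10 24 22 _] head=1 tail=5 count=4
After op 8 (read()): arr=[20 3 10 24 22 _] head=2 tail=5 count=3
After op 9 (read()): arr=[20 3 10 24 22 _] head=3 tail=5 count=2
After op 10 (write(7)): arr=[20 3 10 24 22 7] head=3 tail=0 count=3
After op 11 (read()): arr=[20 3 10 24 22 7] head=4 tail=0 count=2
After op 12 (write(8)): arr=[8 3 10 24 22 7] head=4 tail=1 count=3

Answer: 22 7 8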